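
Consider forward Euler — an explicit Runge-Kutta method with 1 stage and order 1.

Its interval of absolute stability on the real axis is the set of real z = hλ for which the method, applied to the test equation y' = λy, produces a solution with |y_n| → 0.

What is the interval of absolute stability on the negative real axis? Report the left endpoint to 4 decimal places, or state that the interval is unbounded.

Test eqn y'=λy, z=hλ:
  order 1, 1-stage ⇒ R(z)=1+z
  (e.g. R(-1.48)=-0.48000, |R|=0.48000)

Solve |R(x)|<1 on ℝ⁻.
x=-1.48: |R|=0.4800
|R(-1.03)|=0.0300 |R(-0.52)|=0.4800 |R(-0.5)|=0.5000
Bisect:
  x_lo=-2.6258 |R|=1.6258  x_hi=-0.2057 |R|=0.7943
  mid=-1.41574 |R|=0.41574 →hi
  mid=-2.02078 |R|=1.02078 →lo
  mid=-1.71826 |R|=0.71826 →hi
  mid=-1.86952 |R|=0.86952 →hi
  mid=-1.94515 |R|=0.94515 →hi
  mid=-1.98297 |R|=0.98297 →hi
  mid=-2.00187 |R|=1.00187 →lo
  mid=-1.99242 |R|=0.99242 →hi
  mid=-1.99715 |R|=0.99715 →hi
  ...
  [-2.00010,-1.99995] ⇒ x*=-2.0000
Stable set (-2.0000, 0).

z∈(-2.0000,0).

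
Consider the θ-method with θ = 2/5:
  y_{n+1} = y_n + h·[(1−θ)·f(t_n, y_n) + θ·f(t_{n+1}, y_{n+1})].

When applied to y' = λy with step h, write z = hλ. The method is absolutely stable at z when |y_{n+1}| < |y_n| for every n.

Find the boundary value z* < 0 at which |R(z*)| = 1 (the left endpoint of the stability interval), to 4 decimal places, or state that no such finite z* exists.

Test eqn y'=λy, z=hλ:
  y_{n+1} = y_n + z·[3/5·y_n + 2/5·y_{n+1}] ⇒ (1 − 2/5z)y_{n+1} = (1 + 3/5z)y_n
  R(z) = (1 + 3/5z)/(1 − 2/5z).

Find x<0 with |R(x)|<1.
x=-1.3: |R|=0.1447
R=−1: 1+3/5x = −1+2/5x ⇒ -1/5x=2 ⇒ x=2/(-1/5)=-10.0000
Confirm numerically:
  x=-9.065: |R|=0.95958 <1
  x=-7.505: |R|=0.87531 <1
  x=-5.025: |R|=0.66944 <1
  x=-4.005: |R|=0.53920 <1
  x=-10.487: |R|=1.01875 >1
  x=-10.185: |R|=1.00729 >1
  x=-10.069: |R|=1.00274 >1
Stable set (-10.0000, 0).

z* = -10.0000.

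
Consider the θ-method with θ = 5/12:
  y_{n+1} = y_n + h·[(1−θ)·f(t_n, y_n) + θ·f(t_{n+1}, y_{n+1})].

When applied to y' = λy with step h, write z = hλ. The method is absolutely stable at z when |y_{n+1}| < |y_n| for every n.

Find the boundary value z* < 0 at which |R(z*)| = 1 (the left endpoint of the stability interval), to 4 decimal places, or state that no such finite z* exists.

With y'=λy (z=hλ):
  y_{n+1} = y_n + z·[7/12·y_n + 5/12·y_{n+1}] ⇒ (1 − 5/12z)y_{n+1} = (1 + 7/12z)y_n
  Hence R(z) = (1 + 7/12z)/(1 − 5/12z).

Boundary: |R(x)|=1, x<0.
x=-1.51: |R|=0.0731
R=−1: 1+7/12x = −1+5/12x ⇒ -1/6x=2 ⇒ x=2/(-1/6)=-12.0000
Confirm numerically:
  x=-10.642: |R|=0.95835 <1
  x=-8.721: |R|=0.88206 <1
  x=-7.491: |R|=0.81765 <1
  x=-5.710: |R|=0.68977 <1
  x=-12.560: |R|=1.01497 >1
  x=-12.210: |R|=1.00575 >1
Stable set (-12.0000, 0).

left endpoint -12.0000.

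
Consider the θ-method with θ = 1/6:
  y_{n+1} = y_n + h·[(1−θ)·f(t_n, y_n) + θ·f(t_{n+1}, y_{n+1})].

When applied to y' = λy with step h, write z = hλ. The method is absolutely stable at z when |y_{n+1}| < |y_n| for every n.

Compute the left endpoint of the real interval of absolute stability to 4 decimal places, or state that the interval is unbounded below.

left endpoint -3.0000.

With y'=λy (z=hλ):
  y_{n+1} = y_n + z·[5/6·y_n + 1/6·y_{n+1}] ⇒ (1 − 1/6z)y_{n+1} = (1 + 5/6z)y_n
  R(z) = (1 + 5/6z)/(1 − 1/6z).

Need |R(x)|<1, x<0.
x=-1.2: |R|=0.0000
R=−1: 1+5/6x = −1+1/6x ⇒ -2/3x=2 ⇒ x=2/(-2/3)=-3.0000
Confirm numerically:
  x=-2.236: |R|=0.62895 <1
  x=-2.097: |R|=0.55391 <1
  x=-1.799: |R|=0.38402 <1
  x=-1.681: |R|=0.31311 <1
  x=-3.408: |R|=1.17347 >1
  x=-3.153: |R|=1.06686 >1
So |R|<1 on (-3.0000, 0).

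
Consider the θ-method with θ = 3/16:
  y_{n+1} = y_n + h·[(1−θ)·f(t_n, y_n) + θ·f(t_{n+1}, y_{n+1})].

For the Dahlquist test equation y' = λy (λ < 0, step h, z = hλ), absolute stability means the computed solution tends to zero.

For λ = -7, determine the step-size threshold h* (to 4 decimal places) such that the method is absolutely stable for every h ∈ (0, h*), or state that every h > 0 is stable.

(-3.2000,0); λ=-7 ⇒ h* = (16/5)/7 = 0.4571.

With y'=λy (z=hλ):
  y_{n+1} = y_n + z·[13/16·y_n + 3/16·y_{n+1}] ⇒ (1 − 3/16z)y_{n+1} = (1 + 13/16z)y_n
  R(z) = (1 + 13/16z)/(1 − 3/16z).

Find x<0 with |R(x)|<1.
x=-0.55: |R|=0.5014
R=−1: 1+13/16x = −1+3/16x ⇒ -5/8x=2 ⇒ x=2/(-5/8)=-3.2000
Confirm numerically:
  x=-2.736: |R|=0.80833 <1
  x=-2.697: |R|=0.79121 <1
  x=-2.412: |R|=0.66087 <1
  x=-3.664: |R|=1.17190 >1
  x=-3.346: |R|=1.05607 >1
So |R|<1 on (-3.2000, 0).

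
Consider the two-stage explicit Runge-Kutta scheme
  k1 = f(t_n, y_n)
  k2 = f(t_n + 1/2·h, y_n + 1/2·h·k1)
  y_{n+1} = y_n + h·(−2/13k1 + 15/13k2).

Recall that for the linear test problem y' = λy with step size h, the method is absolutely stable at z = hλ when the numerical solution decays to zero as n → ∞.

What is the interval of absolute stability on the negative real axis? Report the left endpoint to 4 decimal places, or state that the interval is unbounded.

z∈(-1.7333,0).

Test eqn y'=λy, z=hλ:
  k1=λy_n ⇒ h·k1=z·y_n;  k2=λ(1+1/2z)y_n ⇒ h·k2=z(1+1/2z)y_n
  y_{n+1}/y_n = 1 − 2/13z + 15/13z(1+1/2z) = 1 + z + 15/26z²
  R(z) = 1 + z + 15/26z².

Solve |R(x)|<1 on ℝ⁻.
x=-0.4: |R|=0.6923
R=1: x+15/26x²=0 ⇒ x=−26/15=-1.7333; min R=1−1/(4·15/26)=0.5667>−1
Confirm numerically:
  x=-1.691: |R|=0.95870 <1
  x=-1.478: |R|=0.78228 <1
  x=-1.420: |R|=0.74331 <1
  x=-1.262: |R|=0.65683 <1
  x=-2.190: |R|=1.57698 >1
  x=-2.098: |R|=1.44139 >1
  x=-1.810: |R|=1.08006 >1
So |R|<1 on (-1.7333, 0).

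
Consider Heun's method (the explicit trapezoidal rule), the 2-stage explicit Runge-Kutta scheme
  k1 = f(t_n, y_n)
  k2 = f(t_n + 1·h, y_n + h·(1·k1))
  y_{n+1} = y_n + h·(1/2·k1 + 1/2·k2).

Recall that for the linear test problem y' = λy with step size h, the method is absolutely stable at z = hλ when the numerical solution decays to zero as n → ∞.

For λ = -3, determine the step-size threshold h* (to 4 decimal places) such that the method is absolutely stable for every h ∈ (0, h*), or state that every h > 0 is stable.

With y'=λy (z=hλ):
  order 2, 2-stage ⇒ R(z)=1+z+z^2/2
  (e.g. R(-1.74)=0.77380, |R|=0.77380)

Need |R(x)|<1, x<0.
x=-1.74: |R|=0.7738
|R(-1.2)|=0.5200 |R(-1.07)|=0.5025 |R(-0.95)|=0.5012
Bisect:
  x_lo=-2.6772 |R|=1.9065  x_hi=-0.0929 |R|=0.9114
  mid=-1.38504 |R|=0.57413 →hi
  mid=-2.03111 |R|=1.03159 →lo
  mid=-1.70807 |R|=0.75068 →hi
  mid=-1.86959 |R|=0.87809 →hi
  mid=-1.95035 |R|=0.95158 →hi
  mid=-1.99073 |R|=0.99077 →hi
  mid=-2.01092 |R|=1.01098 →lo
  ...
  [-2.00004,-1.99988] ⇒ x*=-2.0000
Stable set (-2.0000, 0).

(-2.0000,0); λ=-3 ⇒ h* = 0.6667.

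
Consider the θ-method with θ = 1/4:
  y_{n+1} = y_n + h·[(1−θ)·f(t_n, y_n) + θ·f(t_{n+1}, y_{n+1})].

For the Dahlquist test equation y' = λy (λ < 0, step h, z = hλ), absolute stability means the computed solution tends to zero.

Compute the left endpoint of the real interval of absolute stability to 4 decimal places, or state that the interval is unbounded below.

Set f=λy, z=hλ:
  y_{n+1} = y_n + z·[3/4·y_n + 1/4·y_{n+1}] ⇒ (1 − 1/4z)y_{n+1} = (1 + 3/4z)y_n
  ⇒ R(z) = (1 + 3/4z)/(1 − 1/4z).

Need |R(x)|<1, x<0.
x=-1.36: |R|=0.0149
R=−1: 1+3/4x = −1+1/4x ⇒ -1/2x=2 ⇒ x=2/(-1/2)=-4.0000
Confirm numerically:
  x=-3.865: |R|=0.96567 <1
  x=-2.889: |R|=0.67746 <1
  x=-1.869: |R|=0.27381 <1
  x=-4.350: |R|=1.08383 >1
  x=-4.042: |R|=1.01045 >1
So |R|<1 on (-4.0000, 0).

z* = -4.0000.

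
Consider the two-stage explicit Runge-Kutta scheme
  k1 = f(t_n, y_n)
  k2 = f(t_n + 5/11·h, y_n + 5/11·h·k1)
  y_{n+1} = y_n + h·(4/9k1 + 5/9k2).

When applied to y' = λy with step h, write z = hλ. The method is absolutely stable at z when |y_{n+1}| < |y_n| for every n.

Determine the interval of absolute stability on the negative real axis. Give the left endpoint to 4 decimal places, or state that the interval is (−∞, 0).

(-3.9600, 0).

With y'=λy (z=hλ):
  k1=λy_n ⇒ h·k1=z·y_n;  k2=λ(1+5/11z)y_n ⇒ h·k2=z(1+5/11z)y_n
  y_{n+1}/y_n = 1 + 4/9z + 5/9z(1+5/11z) = 1 + z + 25/99z²
  R(z) = 1 + z + 25/99z².

Boundary: |R(x)|=1, x<0.
x=-1.37: |R|=0.1040
R=1: x+25/99x²=0 ⇒ x=−99/25=-3.9600; min R=1−1/(4·25/99)=0.0100>−1
Confirm numerically:
  x=-3.881: |R|=0.92258 <1
  x=-3.594: |R|=0.66783 <1
  x=-2.321: |R|=0.03936 <1
  x=-4.516: |R|=1.63406 >1
  x=-4.431: |R|=1.52702 >1
So |R|<1 on (-3.9600, 0).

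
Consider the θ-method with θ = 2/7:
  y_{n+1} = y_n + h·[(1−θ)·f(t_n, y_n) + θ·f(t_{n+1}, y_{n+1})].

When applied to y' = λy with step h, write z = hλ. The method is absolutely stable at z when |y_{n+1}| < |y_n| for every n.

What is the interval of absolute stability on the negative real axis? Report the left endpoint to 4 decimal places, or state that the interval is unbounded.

z∈(-4.6667,0).

Set f=λy, z=hλ:
  y_{n+1} = y_n + z·[5/7·y_n + 2/7·y_{n+1}] ⇒ (1 − 2/7z)y_{n+1} = (1 + 5/7z)y_n
  so R(z) = (1 + 5/7z)/(1 − 2/7z).

Need |R(x)|<1, x<0.
x=-0.52: |R|=0.5473
R=−1: 1+5/7x = −1+2/7x ⇒ -3/7x=2 ⇒ x=2/(-3/7)=-4.6667
Confirm numerically:
  x=-4.595: |R|=0.98672 <1
  x=-4.088: |R|=0.88561 <1
  x=-3.383: |R|=0.72025 <1
  x=-5.187: |R|=1.08985 >1
  x=-5.116: |R|=1.07823 >1
  x=-4.852: |R|=1.03329 >1
So |R|<1 on (-4.6667, 0).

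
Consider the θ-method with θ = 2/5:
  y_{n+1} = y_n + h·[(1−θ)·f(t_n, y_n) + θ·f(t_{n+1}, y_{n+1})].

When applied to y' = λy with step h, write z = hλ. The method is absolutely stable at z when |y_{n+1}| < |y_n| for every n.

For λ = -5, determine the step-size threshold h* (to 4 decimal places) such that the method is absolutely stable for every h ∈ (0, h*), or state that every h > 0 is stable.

(-10.0000,0); λ=-5 ⇒ h* = (10)/5 = 2.0000.

Set f=λy, z=hλ:
  y_{n+1} = y_n + z·[3/5·y_n + 2/5·y_{n+1}] ⇒ (1 − 2/5z)y_{n+1} = (1 + 3/5z)y_n
  so R(z) = (1 + 3/5z)/(1 − 2/5z).

Find x<0 with |R(x)|<1.
x=-0.41: |R|=0.6478
R=−1: 1+3/5x = −1+2/5x ⇒ -1/5x=2 ⇒ x=2/(-1/5)=-10.0000
Confirm numerically:
  x=-8.980: |R|=0.95557 <1
  x=-8.072: |R|=0.90882 <1
  x=-7.508: |R|=0.87550 <1
  x=-4.103: |R|=0.55346 <1
  x=-10.461: |R|=1.01778 >1
  x=-10.053: |R|=1.00211 >1
Stable set (-10.0000, 0).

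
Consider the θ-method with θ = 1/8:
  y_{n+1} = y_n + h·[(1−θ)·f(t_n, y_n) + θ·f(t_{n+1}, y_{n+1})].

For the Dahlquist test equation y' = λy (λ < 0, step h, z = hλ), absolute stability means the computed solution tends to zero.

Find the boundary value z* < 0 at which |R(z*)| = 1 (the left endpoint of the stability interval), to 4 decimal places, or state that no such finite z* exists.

left endpoint -2.6667.

Set f=λy, z=hλ:
  y_{n+1} = y_n + z·[7/8·y_n + 1/8·y_{n+1}] ⇒ (1 − 1/8z)y_{n+1} = (1 + 7/8z)y_n
  Hence R(z) = (1 + 7/8z)/(1 − 1/8z).

Boundary: |R(x)|=1, x<0.
x=-1.69: |R|=0.3953
R=−1: 1+7/8x = −1+1/8x ⇒ -3/4x=2 ⇒ x=2/(-3/4)=-2.6667
Confirm numerically:
  x=-2.558: |R|=0.93825 <1
  x=-1.915: |R|=0.54513 <1
  x=-1.505: |R|=0.26670 <1
  x=-3.087: |R|=1.22747 >1
  x=-3.086: |R|=1.22695 >1
Interval (-2.6667, 0).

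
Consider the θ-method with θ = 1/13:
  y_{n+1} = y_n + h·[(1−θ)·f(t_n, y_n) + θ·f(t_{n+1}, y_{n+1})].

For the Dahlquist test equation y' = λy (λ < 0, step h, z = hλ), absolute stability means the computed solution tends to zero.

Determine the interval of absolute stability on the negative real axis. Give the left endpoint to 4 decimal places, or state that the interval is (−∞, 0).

Set f=λy, z=hλ:
  y_{n+1} = y_n + z·[12/13·y_n + 1/13·y_{n+1}] ⇒ (1 − 1/13z)y_{n+1} = (1 + 12/13z)y_n
  so R(z) = (1 + 12/13z)/(1 − 1/13z).

Solve |R(x)|<1 on ℝ⁻.
x=-0.97: |R|=0.0974
R=−1: 1+12/13x = −1+1/13x ⇒ -11/13x=2 ⇒ x=2/(-11/13)=-2.3636
Confirm numerically:
  x=-1.951: |R|=0.69641 <1
  x=-1.897: |R|=0.65543 <1
  x=-0.989: |R|=0.08092 <1
  x=-0.950: |R|=0.11470 <1
  x=-2.685: |R|=1.22537 >1
  x=-2.462: |R|=1.06998 >1
Interval (-2.3636, 0).

z∈(-2.3636,0).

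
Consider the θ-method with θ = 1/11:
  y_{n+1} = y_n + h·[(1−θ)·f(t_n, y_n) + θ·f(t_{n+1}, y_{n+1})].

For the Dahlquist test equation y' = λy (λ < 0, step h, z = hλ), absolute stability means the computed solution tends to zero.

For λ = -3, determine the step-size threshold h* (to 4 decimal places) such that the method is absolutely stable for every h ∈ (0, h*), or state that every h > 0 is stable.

(-2.4444,0); λ=-3 ⇒ h* = (22/9)/3 = 0.8148.

On y'=λy, z=hλ:
  y_{n+1} = y_n + z·[10/11·y_n + 1/11·y_{n+1}] ⇒ (1 − 1/11z)y_{n+1} = (1 + 10/11z)y_n
  so R(z) = (1 + 10/11z)/(1 − 1/11z).

Boundary: |R(x)|=1, x<0.
x=-0.53: |R|=0.4944
R=−1: 1+10/11x = −1+1/11x ⇒ -9/11x=2 ⇒ x=2/(-9/11)=-2.4444
Confirm numerically:
  x=-2.393: |R|=0.96543 <1
  x=-2.187: |R|=0.82430 <1
  x=-2.009: |R|=0.69875 <1
  x=-1.639: |R|=0.42646 <1
  x=-2.998: |R|=1.35591 >1
  x=-2.737: |R|=1.19167 >1
  x=-2.641: |R|=1.12968 >1
Interval (-2.4444, 0).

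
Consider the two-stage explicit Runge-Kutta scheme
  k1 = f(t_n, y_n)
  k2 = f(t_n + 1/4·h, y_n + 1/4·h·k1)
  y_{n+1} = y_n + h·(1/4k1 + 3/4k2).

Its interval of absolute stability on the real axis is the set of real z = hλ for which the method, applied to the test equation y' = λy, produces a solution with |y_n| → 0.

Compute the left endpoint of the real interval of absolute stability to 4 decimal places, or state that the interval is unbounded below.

left endpoint -5.3333.

On y'=λy, z=hλ:
  k1=λy_n ⇒ h·k1=z·y_n;  k2=λ(1+1/4z)y_n ⇒ h·k2=z(1+1/4z)y_n
  y_{n+1}/y_n = 1 + 1/4z + 3/4z(1+1/4z) = 1 + z + 3/16z²
  Hence R(z) = 1 + z + 3/16z².

Solve |R(x)|<1 on ℝ⁻.
x=-1.56: |R|=0.1037
R=1: x+3/16x²=0 ⇒ x=−16/3=-5.3333; min R=1−1/(4·3/16)=-0.3333>−1
Confirm numerically:
  x=-5.013: |R|=0.69891 <1
  x=-4.223: |R|=0.12082 <1
  x=-2.555: |R|=0.33100 <1
  x=-5.774: |R|=1.47708 >1
  x=-5.431: |R|=1.09946 >1
So |R|<1 on (-5.3333, 0).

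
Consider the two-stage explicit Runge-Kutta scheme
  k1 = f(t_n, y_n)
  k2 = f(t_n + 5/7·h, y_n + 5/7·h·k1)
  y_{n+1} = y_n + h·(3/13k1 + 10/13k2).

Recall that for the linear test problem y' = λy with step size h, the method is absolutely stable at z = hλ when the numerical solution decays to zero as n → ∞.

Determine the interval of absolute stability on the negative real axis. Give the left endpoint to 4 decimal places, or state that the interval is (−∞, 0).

z∈(-1.8200,0).

With y'=λy (z=hλ):
  k1=λy_n ⇒ h·k1=z·y_n;  k2=λ(1+5/7z)y_n ⇒ h·k2=z(1+5/7z)y_n
  y_{n+1}/y_n = 1 + 3/13z + 10/13z(1+5/7z) = 1 + z + 50/91z²
  R(z) = 1 + z + 50/91z².

Boundary: |R(x)|=1, x<0.
x=-1.59: |R|=0.7991
R=1: x+50/91x²=0 ⇒ x=−91/50=-1.8200; min R=1−1/(4·50/91)=0.5450>−1
Confirm numerically:
  x=-1.289: |R|=0.62392 <1
  x=-1.137: |R|=0.57331 <1
  x=-0.845: |R|=0.54732 <1
  x=-2.307: |R|=1.61731 >1
  x=-2.057: |R|=1.26786 >1
Stable set (-1.8200, 0).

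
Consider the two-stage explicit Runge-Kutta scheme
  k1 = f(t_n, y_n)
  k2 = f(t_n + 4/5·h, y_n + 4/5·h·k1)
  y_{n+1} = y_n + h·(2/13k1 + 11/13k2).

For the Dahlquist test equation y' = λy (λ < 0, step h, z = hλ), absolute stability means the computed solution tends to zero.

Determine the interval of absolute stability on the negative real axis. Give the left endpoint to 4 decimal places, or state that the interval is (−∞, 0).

z∈(-1.4773,0).

With y'=λy (z=hλ):
  k1=λy_n ⇒ h·k1=z·y_n;  k2=λ(1+4/5z)y_n ⇒ h·k2=z(1+4/5z)y_n
  y_{n+1}/y_n = 1 + 2/13z + 11/13z(1+4/5z) = 1 + z + 44/65z²
  Hence R(z) = 1 + z + 44/65z².

Boundary: |R(x)|=1, x<0.
x=-0.3: |R|=0.7609
R=1: x+44/65x²=0 ⇒ x=−65/44=-1.4773; min R=1−1/(4·44/65)=0.6307>−1
Confirm numerically:
  x=-0.872: |R|=0.64272 <1
  x=-0.773: |R|=0.63148 <1
  x=-0.762: |R|=0.63105 <1
  x=-1.662: |R|=1.20783 >1
  x=-1.660: |R|=1.20533 >1
  x=-1.499: |R|=1.02205 >1
Stable set (-1.4773, 0).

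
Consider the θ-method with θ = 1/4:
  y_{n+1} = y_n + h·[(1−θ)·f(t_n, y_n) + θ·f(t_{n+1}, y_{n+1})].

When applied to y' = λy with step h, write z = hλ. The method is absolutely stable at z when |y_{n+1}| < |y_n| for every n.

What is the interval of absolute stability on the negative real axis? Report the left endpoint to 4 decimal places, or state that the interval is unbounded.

Set f=λy, z=hλ:
  y_{n+1} = y_n + z·[3/4·y_n + 1/4·y_{n+1}] ⇒ (1 − 1/4z)y_{n+1} = (1 + 3/4z)y_n
  ⇒ R(z) = (1 + 3/4z)/(1 − 1/4z).

Solve |R(x)|<1 on ℝ⁻.
x=-0.54: |R|=0.5242
R=−1: 1+3/4x = −1+1/4x ⇒ -1/2x=2 ⇒ x=2/(-1/2)=-4.0000
Confirm numerically:
  x=-3.902: |R|=0.97520 <1
  x=-3.234: |R|=0.78822 <1
  x=-2.860: |R|=0.66764 <1
  x=-2.153: |R|=0.39964 <1
  x=-4.482: |R|=1.11365 >1
  x=-4.388: |R|=1.09251 >1
  x=-4.365: |R|=1.08727 >1
Interval (-4.0000, 0).

z∈(-4.0000,0).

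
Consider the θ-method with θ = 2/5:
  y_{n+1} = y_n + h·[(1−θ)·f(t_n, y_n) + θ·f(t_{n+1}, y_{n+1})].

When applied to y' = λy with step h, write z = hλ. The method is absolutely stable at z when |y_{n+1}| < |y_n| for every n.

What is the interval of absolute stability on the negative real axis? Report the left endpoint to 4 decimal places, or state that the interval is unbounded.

Test eqn y'=λy, z=hλ:
  y_{n+1} = y_n + z·[3/5·y_n + 2/5·y_{n+1}] ⇒ (1 − 2/5z)y_{n+1} = (1 + 3/5z)y_n
  Hence R(z) = (1 + 3/5z)/(1 − 2/5z).

Find x<0 with |R(x)|<1.
x=-0.83: |R|=0.3769
R=−1: 1+3/5x = −1+2/5x ⇒ -1/5x=2 ⇒ x=2/(-1/5)=-10.0000
Confirm numerically:
  x=-8.767: |R|=0.94528 <1
  x=-7.842: |R|=0.89567 <1
  x=-4.024: |R|=0.54200 <1
  x=-10.544: |R|=1.02085 >1
  x=-10.475: |R|=1.01830 >1
  x=-10.357: |R|=1.01388 >1
Stable set (-10.0000, 0).

(-10.0000, 0).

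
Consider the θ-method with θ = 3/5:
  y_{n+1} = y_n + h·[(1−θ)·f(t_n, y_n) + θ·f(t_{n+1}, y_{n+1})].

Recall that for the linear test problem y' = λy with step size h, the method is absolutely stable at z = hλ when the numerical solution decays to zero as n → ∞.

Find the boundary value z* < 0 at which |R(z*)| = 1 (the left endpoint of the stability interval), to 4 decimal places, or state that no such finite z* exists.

With y'=λy (z=hλ):
  y_{n+1} = y_n + z·[2/5·y_n + 3/5·y_{n+1}] ⇒ (1 − 3/5z)y_{n+1} = (1 + 2/5z)y_n
  so R(z) = (1 + 2/5z)/(1 − 3/5z).

Find x<0 with |R(x)|<1.
x=-0.31: |R|=0.7386
x=-2: |R|=0.0909
x=-10: |R|=0.4286
x=-100: |R|=0.6393
θ=3/5≥1/2 ⇒ |1+2/5x|<|1−3/5x| ∀x<0 ⇒ stable on all of ℝ⁻.

unbounded; (−∞, 0).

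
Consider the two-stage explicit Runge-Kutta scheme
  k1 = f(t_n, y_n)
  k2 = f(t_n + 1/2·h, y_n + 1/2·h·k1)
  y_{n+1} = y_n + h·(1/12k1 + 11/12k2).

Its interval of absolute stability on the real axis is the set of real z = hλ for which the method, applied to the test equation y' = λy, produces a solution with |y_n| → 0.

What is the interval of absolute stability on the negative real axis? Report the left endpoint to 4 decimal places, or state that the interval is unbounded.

Set f=λy, z=hλ:
  k1=λy_n ⇒ h·k1=z·y_n;  k2=λ(1+1/2z)y_n ⇒ h·k2=z(1+1/2z)y_n
  y_{n+1}/y_n = 1 + 1/12z + 11/12z(1+1/2z) = 1 + z + 11/24z²
  R(z) = 1 + z + 11/24z².

Solve |R(x)|<1 on ℝ⁻.
x=-0.31: |R|=0.7340
R=1: x+11/24x²=0 ⇒ x=−24/11=-2.1818; min R=1−1/(4·11/24)=0.4545>−1
Confirm numerically:
  x=-1.778: |R|=0.67092 <1
  x=-1.243: |R|=0.46515 <1
  x=-0.982: |R|=0.45998 <1
  x=-2.743: |R|=1.70552 >1
  x=-2.489: |R|=1.35043 >1
  x=-2.229: |R|=1.04820 >1
Interval (-2.1818, 0).

(-2.1818, 0).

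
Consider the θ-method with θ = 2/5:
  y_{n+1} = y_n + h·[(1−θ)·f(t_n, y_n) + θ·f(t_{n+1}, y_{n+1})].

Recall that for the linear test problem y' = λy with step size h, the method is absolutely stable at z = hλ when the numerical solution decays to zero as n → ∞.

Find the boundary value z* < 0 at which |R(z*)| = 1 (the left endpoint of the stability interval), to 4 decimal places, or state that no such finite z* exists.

left endpoint -10.0000.

On y'=λy, z=hλ:
  y_{n+1} = y_n + z·[3/5·y_n + 2/5·y_{n+1}] ⇒ (1 − 2/5z)y_{n+1} = (1 + 3/5z)y_n
  Hence R(z) = (1 + 3/5z)/(1 − 2/5z).

Find x<0 with |R(x)|<1.
x=-1.25: |R|=0.1667
R=−1: 1+3/5x = −1+2/5x ⇒ -1/5x=2 ⇒ x=2/(-1/5)=-10.0000
Confirm numerically:
  x=-8.851: |R|=0.94939 <1
  x=-6.440: |R|=0.80089 <1
  x=-4.517: |R|=0.60931 <1
  x=-10.546: |R|=1.02093 >1
  x=-10.368: |R|=1.01430 >1
  x=-10.154: |R|=1.00609 >1
So |R|<1 on (-10.0000, 0).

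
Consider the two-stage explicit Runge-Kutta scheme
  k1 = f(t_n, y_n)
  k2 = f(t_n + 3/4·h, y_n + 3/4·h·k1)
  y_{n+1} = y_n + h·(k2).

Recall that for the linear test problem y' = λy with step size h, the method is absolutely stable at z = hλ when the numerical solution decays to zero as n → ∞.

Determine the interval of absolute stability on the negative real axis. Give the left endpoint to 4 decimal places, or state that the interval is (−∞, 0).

Set f=λy, z=hλ:
  k1=λy_n ⇒ h·k1=z·y_n;  k2=λ(1+3/4z)y_n ⇒ h·k2=z(1+3/4z)y_n
  y_{n+1}/y_n = 1 + z(1+3/4z) = 1 + z + 3/4z²
  so R(z) = 1 + z + 3/4z².

Need |R(x)|<1, x<0.
x=-1.55: |R|=1.2519
R=1: x+3/4x²=0 ⇒ x=−4/3=-1.3333; min R=1−1/(4·3/4)=0.6667>−1
Confirm numerically:
  x=-1.203: |R|=0.88241 <1
  x=-1.032: |R|=0.76677 <1
  x=-1.014: |R|=0.75715 <1
  x=-0.966: |R|=0.73387 <1
  x=-1.632: |R|=1.36557 >1
  x=-1.455: |R|=1.13277 >1
So |R|<1 on (-1.3333, 0).

z∈(-1.3333,0).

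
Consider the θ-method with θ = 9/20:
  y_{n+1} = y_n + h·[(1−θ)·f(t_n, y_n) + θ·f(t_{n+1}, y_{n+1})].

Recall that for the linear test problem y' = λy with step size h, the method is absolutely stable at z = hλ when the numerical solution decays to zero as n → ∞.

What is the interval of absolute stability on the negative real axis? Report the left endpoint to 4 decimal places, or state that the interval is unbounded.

z∈(-20.0000,0).

With y'=λy (z=hλ):
  y_{n+1} = y_n + z·[11/20·y_n + 9/20·y_{n+1}] ⇒ (1 − 9/20z)y_{n+1} = (1 + 11/20z)y_n
  R(z) = (1 + 11/20z)/(1 − 9/20z).

Find x<0 with |R(x)|<1.
x=-0.91: |R|=0.3544
R=−1: 1+11/20x = −1+9/20x ⇒ -1/10x=2 ⇒ x=2/(-1/10)=-20.0000
Confirm numerically:
  x=-16.776: |R|=0.96229 <1
  x=-14.413: |R|=0.92537 <1
  x=-8.184: |R|=0.74767 <1
  x=-20.504: |R|=1.00493 >1
  x=-20.451: |R|=1.00442 >1
  x=-20.355: |R|=1.00349 >1
Interval (-20.0000, 0).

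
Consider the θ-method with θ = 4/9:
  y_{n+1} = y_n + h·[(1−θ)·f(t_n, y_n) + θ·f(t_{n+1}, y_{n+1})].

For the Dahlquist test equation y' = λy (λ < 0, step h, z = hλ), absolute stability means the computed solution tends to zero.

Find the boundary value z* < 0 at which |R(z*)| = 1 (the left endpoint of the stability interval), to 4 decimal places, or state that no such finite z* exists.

z* = -18.0000.

Test eqn y'=λy, z=hλ:
  y_{n+1} = y_n + z·[5/9·y_n + 4/9·y_{n+1}] ⇒ (1 − 4/9z)y_{n+1} = (1 + 5/9z)y_n
  Hence R(z) = (1 + 5/9z)/(1 − 4/9z).

Need |R(x)|<1, x<0.
x=-0.48: |R|=0.6044
R=−1: 1+5/9x = −1+4/9x ⇒ -1/9x=2 ⇒ x=2/(-1/9)=-18.0000
Confirm numerically:
  x=-15.925: |R|=0.97146 <1
  x=-10.255: |R|=0.84516 <1
  x=-8.731: |R|=0.78898 <1
  x=-18.398: |R|=1.00482 >1
  x=-18.283: |R|=1.00345 >1
  x=-18.205: |R|=1.00251 >1
Interval (-18.0000, 0).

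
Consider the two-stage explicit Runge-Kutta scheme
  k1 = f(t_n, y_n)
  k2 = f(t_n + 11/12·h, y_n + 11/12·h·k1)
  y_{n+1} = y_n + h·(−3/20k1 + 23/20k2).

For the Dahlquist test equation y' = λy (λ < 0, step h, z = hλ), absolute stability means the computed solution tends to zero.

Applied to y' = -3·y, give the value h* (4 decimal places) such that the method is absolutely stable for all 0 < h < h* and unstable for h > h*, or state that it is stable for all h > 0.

(-0.9486,0); λ=-3 ⇒ h* = (240/253)/3 = 0.3162.

Test eqn y'=λy, z=hλ:
  k1=λy_n ⇒ h·k1=z·y_n;  k2=λ(1+11/12z)y_n ⇒ h·k2=z(1+11/12z)y_n
  y_{n+1}/y_n = 1 − 3/20z + 23/20z(1+11/12z) = 1 + z + 253/240z²
  ⇒ R(z) = 1 + z + 253/240z².

Boundary: |R(x)|=1, x<0.
x=-0.69: |R|=0.8119
R=1: x+253/240x²=0 ⇒ x=−240/253=-0.9486; min R=1−1/(4·253/240)=0.7628>−1
Confirm numerically:
  x=-0.920: |R|=0.97225 <1
  x=-0.671: |R|=0.80363 <1
  x=-0.517: |R|=0.76477 <1
  x=-0.504: |R|=0.76378 <1
  x=-1.524: |R|=1.92438 >1
  x=-1.331: |R|=1.53652 >1
Stable set (-0.9486, 0).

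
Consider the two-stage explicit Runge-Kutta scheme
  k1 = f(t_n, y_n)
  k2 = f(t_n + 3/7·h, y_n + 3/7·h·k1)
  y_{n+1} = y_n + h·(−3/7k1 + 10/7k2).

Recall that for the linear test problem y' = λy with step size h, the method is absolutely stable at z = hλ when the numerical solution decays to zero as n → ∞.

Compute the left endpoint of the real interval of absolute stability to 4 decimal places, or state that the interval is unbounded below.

With y'=λy (z=hλ):
  k1=λy_n ⇒ h·k1=z·y_n;  k2=λ(1+3/7z)y_n ⇒ h·k2=z(1+3/7z)y_n
  y_{n+1}/y_n = 1 − 3/7z + 10/7z(1+3/7z) = 1 + z + 30/49z²
  so R(z) = 1 + z + 30/49z².

Find x<0 with |R(x)|<1.
x=-0.82: |R|=0.5917
R=1: x+30/49x²=0 ⇒ x=−49/30=-1.6333; min R=1−1/(4·30/49)=0.5917>−1
Confirm numerically:
  x=-1.504: |R|=0.88091 <1
  x=-1.033: |R|=0.62032 <1
  x=-0.950: |R|=0.60255 <1
  x=-0.809: |R|=0.59170 <1
  x=-1.947: |R|=1.37390 >1
  x=-1.768: |R|=1.14577 >1
  x=-1.726: |R|=1.09792 >1
Interval (-1.6333, 0).

z* = -1.6333.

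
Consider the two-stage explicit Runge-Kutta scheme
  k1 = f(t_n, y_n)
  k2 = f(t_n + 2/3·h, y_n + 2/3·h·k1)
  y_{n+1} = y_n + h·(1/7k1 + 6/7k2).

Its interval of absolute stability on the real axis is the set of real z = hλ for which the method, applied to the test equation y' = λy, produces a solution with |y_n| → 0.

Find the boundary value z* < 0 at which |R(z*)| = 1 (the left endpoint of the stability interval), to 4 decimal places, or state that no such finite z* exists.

left endpoint -1.7500.

On y'=λy, z=hλ:
  k1=λy_n ⇒ h·k1=z·y_n;  k2=λ(1+2/3z)y_n ⇒ h·k2=z(1+2/3z)y_n
  y_{n+1}/y_n = 1 + 1/7z + 6/7z(1+2/3z) = 1 + z + 4/7z²
  so R(z) = 1 + z + 4/7z².

Boundary: |R(x)|=1, x<0.
x=-1.04: |R|=0.5781
R=1: x+4/7x²=0 ⇒ x=−7/4=-1.7500; min R=1−1/(4·4/7)=0.5625>−1
Confirm numerically:
  x=-1.683: |R|=0.93557 <1
  x=-1.238: |R|=0.63780 <1
  x=-1.147: |R|=0.60478 <1
  x=-0.774: |R|=0.56833 <1
  x=-2.176: |R|=1.52970 >1
  x=-2.086: |R|=1.40051 >1
Stable set (-1.7500, 0).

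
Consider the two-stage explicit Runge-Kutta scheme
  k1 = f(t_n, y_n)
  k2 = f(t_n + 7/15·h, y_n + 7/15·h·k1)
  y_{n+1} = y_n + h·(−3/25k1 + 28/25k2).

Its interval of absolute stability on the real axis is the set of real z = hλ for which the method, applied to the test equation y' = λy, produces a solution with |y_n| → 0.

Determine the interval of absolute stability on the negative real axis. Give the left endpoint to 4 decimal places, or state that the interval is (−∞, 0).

z∈(-1.9133,0).

Test eqn y'=λy, z=hλ:
  k1=λy_n ⇒ h·k1=z·y_n;  k2=λ(1+7/15z)y_n ⇒ h·k2=z(1+7/15z)y_n
  y_{n+1}/y_n = 1 − 3/25z + 28/25z(1+7/15z) = 1 + z + 196/375z²
  ⇒ R(z) = 1 + z + 196/375z².

Boundary: |R(x)|=1, x<0.
x=-1.58: |R|=0.7248
R=1: x+196/375x²=0 ⇒ x=−375/196=-1.9133; min R=1−1/(4·196/375)=0.5217>−1
Confirm numerically:
  x=-1.773: |R|=0.87002 <1
  x=-1.357: |R|=0.60546 <1
  x=-0.816: |R|=0.53202 <1
  x=-2.374: |R|=1.57168 >1
  x=-2.034: |R|=1.12835 >1
  x=-2.023: |R|=1.11603 >1
Interval (-1.9133, 0).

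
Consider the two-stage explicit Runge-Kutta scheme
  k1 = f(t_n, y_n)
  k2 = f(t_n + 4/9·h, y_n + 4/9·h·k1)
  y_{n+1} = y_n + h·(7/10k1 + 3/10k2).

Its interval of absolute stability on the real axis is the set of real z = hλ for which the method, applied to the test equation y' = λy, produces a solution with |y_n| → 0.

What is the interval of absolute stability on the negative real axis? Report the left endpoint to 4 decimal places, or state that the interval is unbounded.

(-7.5000, 0).

On y'=λy, z=hλ:
  k1=λy_n ⇒ h·k1=z·y_n;  k2=λ(1+4/9z)y_n ⇒ h·k2=z(1+4/9z)y_n
  y_{n+1}/y_n = 1 + 7/10z + 3/10z(1+4/9z) = 1 + z + 2/15z²
  Hence R(z) = 1 + z + 2/15z².

Boundary: |R(x)|=1, x<0.
x=-1.12: |R|=0.0473
R=1: x+2/15x²=0 ⇒ x=−15/2=-7.5000; min R=1−1/(4·2/15)=-0.8750>−1
Confirm numerically:
  x=-7.205: |R|=0.71660 <1
  x=-4.747: |R|=0.74247 <1
  x=-4.568: |R|=0.78578 <1
  x=-4.237: |R|=0.84338 <1
  x=-8.081: |R|=1.62601 >1
  x=-7.756: |R|=1.26474 >1
  x=-7.674: |R|=1.17804 >1
Interval (-7.5000, 0).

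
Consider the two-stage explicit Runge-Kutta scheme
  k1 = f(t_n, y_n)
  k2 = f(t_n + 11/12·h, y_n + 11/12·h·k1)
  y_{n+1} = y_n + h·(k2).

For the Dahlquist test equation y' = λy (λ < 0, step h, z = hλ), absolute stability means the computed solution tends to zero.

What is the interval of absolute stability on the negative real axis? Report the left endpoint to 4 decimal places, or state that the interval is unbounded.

(-1.0909, 0).

With y'=λy (z=hλ):
  k1=λy_n ⇒ h·k1=z·y_n;  k2=λ(1+11/12z)y_n ⇒ h·k2=z(1+11/12z)y_n
  y_{n+1}/y_n = 1 + z(1+11/12z) = 1 + z + 11/12z²
  ⇒ R(z) = 1 + z + 11/12z².

Need |R(x)|<1, x<0.
x=-1.41: |R|=1.4124
R=1: x+11/12x²=0 ⇒ x=−12/11=-1.0909; min R=1−1/(4·11/12)=0.7273>−1
Confirm numerically:
  x=-0.876: |R|=0.82743 <1
  x=-0.737: |R|=0.76090 <1
  x=-0.652: |R|=0.73768 <1
  x=-1.429: |R|=1.44287 >1
  x=-1.403: |R|=1.40137 >1
  x=-1.212: |R|=1.13453 >1
Stable set (-1.0909, 0).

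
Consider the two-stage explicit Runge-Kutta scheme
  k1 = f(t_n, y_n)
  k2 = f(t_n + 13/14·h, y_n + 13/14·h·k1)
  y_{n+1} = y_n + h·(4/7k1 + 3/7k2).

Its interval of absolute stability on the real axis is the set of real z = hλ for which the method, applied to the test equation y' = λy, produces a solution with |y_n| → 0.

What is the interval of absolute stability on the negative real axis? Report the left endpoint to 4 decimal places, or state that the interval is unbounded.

Set f=λy, z=hλ:
  k1=λy_n ⇒ h·k1=z·y_n;  k2=λ(1+13/14z)y_n ⇒ h·k2=z(1+13/14z)y_n
  y_{n+1}/y_n = 1 + 4/7z + 3/7z(1+13/14z) = 1 + z + 39/98z²
  so R(z) = 1 + z + 39/98z².

Solve |R(x)|<1 on ℝ⁻.
x=-1.67: |R|=0.4399
R=1: x+39/98x²=0 ⇒ x=−98/39=-2.5128; min R=1−1/(4·39/98)=0.3718>−1
Confirm numerically:
  x=-2.426: |R|=0.91618 <1
  x=-2.124: |R|=0.67134 <1
  x=-2.110: |R|=0.66175 <1
  x=-2.921: |R|=1.47448 >1
  x=-2.780: |R|=1.29559 >1
  x=-2.556: |R|=1.04392 >1
Stable set (-2.5128, 0).

(-2.5128, 0).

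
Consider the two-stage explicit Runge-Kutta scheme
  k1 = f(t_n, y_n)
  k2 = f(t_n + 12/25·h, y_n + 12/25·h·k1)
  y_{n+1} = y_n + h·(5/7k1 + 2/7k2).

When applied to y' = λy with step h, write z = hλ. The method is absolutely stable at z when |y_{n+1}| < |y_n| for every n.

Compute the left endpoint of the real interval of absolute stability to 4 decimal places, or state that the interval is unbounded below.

left endpoint -7.2917.

Test eqn y'=λy, z=hλ:
  k1=λy_n ⇒ h·k1=z·y_n;  k2=λ(1+12/25z)y_n ⇒ h·k2=z(1+12/25z)y_n
  y_{n+1}/y_n = 1 + 5/7z + 2/7z(1+12/25z) = 1 + z + 24/175z²
  ⇒ R(z) = 1 + z + 24/175z².

Boundary: |R(x)|=1, x<0.
x=-1.54: |R|=0.2148
R=1: x+24/175x²=0 ⇒ x=−175/24=-7.2917; min R=1−1/(4·24/175)=-0.8229>−1
Confirm numerically:
  x=-5.361: |R|=0.41947 <1
  x=-5.012: |R|=0.56695 <1
  x=-4.464: |R|=0.73111 <1
  x=-7.874: |R|=1.62884 >1
  x=-7.563: |R|=1.28143 >1
  x=-7.361: |R|=1.06999 >1
Interval (-7.2917, 0).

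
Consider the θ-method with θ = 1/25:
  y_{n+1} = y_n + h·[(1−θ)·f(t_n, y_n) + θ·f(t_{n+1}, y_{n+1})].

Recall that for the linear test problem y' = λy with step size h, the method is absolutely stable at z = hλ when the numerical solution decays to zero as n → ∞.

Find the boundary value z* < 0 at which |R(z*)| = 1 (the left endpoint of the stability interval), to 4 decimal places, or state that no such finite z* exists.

On y'=λy, z=hλ:
  y_{n+1} = y_n + z·[24/25·y_n + 1/25·y_{n+1}] ⇒ (1 − 1/25z)y_{n+1} = (1 + 24/25z)y_n
  Hence R(z) = (1 + 24/25z)/(1 − 1/25z).

Find x<0 with |R(x)|<1.
x=-0.48: |R|=0.5290
R=−1: 1+24/25x = −1+1/25x ⇒ -23/25x=2 ⇒ x=2/(-23/25)=-2.1739
Confirm numerically:
  x=-1.818: |R|=0.69476 <1
  x=-1.322: |R|=0.25560 <1
  x=-0.987: |R|=0.05049 <1
  x=-2.736: |R|=1.46611 >1
  x=-2.653: |R|=1.39847 >1
  x=-2.301: |R|=1.10707 >1
Stable set (-2.1739, 0).

left endpoint -2.1739.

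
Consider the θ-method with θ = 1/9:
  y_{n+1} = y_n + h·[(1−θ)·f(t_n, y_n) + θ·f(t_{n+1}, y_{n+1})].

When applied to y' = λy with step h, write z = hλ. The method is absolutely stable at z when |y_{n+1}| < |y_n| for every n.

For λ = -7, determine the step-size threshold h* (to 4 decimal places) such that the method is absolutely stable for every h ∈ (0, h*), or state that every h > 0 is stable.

Test eqn y'=λy, z=hλ:
  y_{n+1} = y_n + z·[8/9·y_n + 1/9·y_{n+1}] ⇒ (1 − 1/9z)y_{n+1} = (1 + 8/9z)y_n
  so R(z) = (1 + 8/9z)/(1 − 1/9z).

Solve |R(x)|<1 on ℝ⁻.
x=-0.43: |R|=0.5896
R=−1: 1+8/9x = −1+1/9x ⇒ -7/9x=2 ⇒ x=2/(-7/9)=-2.5714
Confirm numerically:
  x=-1.937: |R|=0.59395 <1
  x=-1.744: |R|=0.46091 <1
  x=-1.602: |R|=0.35993 <1
  x=-1.118: |R|=0.00553 <1
  x=-2.916: |R|=1.20242 >1
  x=-2.812: |R|=1.14257 >1
  x=-2.761: |R|=1.11283 >1
So |R|<1 on (-2.5714, 0).

(-2.5714,0); λ=-7 ⇒ h* = (18/7)/7 = 0.3673.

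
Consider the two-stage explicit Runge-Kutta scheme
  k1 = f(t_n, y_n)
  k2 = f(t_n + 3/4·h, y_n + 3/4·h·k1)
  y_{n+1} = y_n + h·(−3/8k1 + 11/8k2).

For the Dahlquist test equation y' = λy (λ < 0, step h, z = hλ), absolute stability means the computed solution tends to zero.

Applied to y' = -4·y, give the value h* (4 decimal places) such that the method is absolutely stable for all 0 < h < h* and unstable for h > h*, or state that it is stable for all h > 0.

(-0.9697,0); λ=-4 ⇒ h* = (32/33)/4 = 0.2424.

Test eqn y'=λy, z=hλ:
  k1=λy_n ⇒ h·k1=z·y_n;  k2=λ(1+3/4z)y_n ⇒ h·k2=z(1+3/4z)y_n
  y_{n+1}/y_n = 1 − 3/8z + 11/8z(1+3/4z) = 1 + z + 33/32z²
  Hence R(z) = 1 + z + 33/32z².

Solve |R(x)|<1 on ℝ⁻.
x=-1.18: |R|=1.2559
R=1: x+33/32x²=0 ⇒ x=−32/33=-0.9697; min R=1−1/(4·33/32)=0.7576>−1
Confirm numerically:
  x=-0.818: |R|=0.87203 <1
  x=-0.466: |R|=0.75794 <1
  x=-0.410: |R|=0.76335 <1
  x=-1.553: |R|=1.93418 >1
  x=-1.329: |R|=1.49244 >1
Interval (-0.9697, 0).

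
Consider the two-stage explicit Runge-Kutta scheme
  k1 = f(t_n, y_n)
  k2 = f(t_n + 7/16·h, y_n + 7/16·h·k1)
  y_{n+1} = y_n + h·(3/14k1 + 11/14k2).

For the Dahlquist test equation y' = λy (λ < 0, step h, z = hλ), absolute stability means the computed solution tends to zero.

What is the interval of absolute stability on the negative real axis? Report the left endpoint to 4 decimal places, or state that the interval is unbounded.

(-2.9091, 0).

With y'=λy (z=hλ):
  k1=λy_n ⇒ h·k1=z·y_n;  k2=λ(1+7/16z)y_n ⇒ h·k2=z(1+7/16z)y_n
  y_{n+1}/y_n = 1 + 3/14z + 11/14z(1+7/16z) = 1 + z + 11/32z²
  R(z) = 1 + z + 11/32z².

Solve |R(x)|<1 on ℝ⁻.
x=-1.43: |R|=0.2729
R=1: x+11/32x²=0 ⇒ x=−32/11=-2.9091; min R=1−1/(4·11/32)=0.2727>−1
Confirm numerically:
  x=-1.899: |R|=0.34063 <1
  x=-1.827: |R|=0.32041 <1
  x=-1.212: |R|=0.29295 <1
  x=-1.166: |R|=0.30135 <1
  x=-3.340: |R|=1.49474 >1
  x=-3.277: |R|=1.41444 >1
Interval (-2.9091, 0).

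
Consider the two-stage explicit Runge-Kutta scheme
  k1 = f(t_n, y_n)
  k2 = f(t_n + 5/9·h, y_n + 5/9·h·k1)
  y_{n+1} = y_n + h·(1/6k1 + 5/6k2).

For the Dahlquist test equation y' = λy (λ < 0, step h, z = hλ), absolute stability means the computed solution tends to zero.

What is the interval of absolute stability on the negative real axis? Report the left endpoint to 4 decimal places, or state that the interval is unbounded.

With y'=λy (z=hλ):
  k1=λy_n ⇒ h·k1=z·y_n;  k2=λ(1+5/9z)y_n ⇒ h·k2=z(1+5/9z)y_n
  y_{n+1}/y_n = 1 + 1/6z + 5/6z(1+5/9z) = 1 + z + 25/54z²
  so R(z) = 1 + z + 25/54z².

Solve |R(x)|<1 on ℝ⁻.
x=-1.49: |R|=0.5378
R=1: x+25/54x²=0 ⇒ x=−54/25=-2.1600; min R=1−1/(4·25/54)=0.4600>−1
Confirm numerically:
  x=-2.086: |R|=0.92854 <1
  x=-1.177: |R|=0.46436 <1
  x=-0.955: |R|=0.46723 <1
  x=-0.940: |R|=0.46907 <1
  x=-2.455: |R|=1.33529 >1
  x=-2.246: |R|=1.08942 >1
Stable set (-2.1600, 0).

z∈(-2.1600,0).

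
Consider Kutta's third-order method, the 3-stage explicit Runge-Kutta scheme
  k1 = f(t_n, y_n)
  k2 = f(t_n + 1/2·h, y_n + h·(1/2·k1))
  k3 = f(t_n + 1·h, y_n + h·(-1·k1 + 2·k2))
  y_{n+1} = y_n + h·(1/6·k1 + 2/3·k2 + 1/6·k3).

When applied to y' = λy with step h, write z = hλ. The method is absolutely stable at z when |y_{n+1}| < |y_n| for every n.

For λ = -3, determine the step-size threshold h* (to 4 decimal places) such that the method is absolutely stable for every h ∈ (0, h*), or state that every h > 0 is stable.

(-2.5127,0); λ=-3 ⇒ h* = 0.8376.

Test eqn y'=λy, z=hλ:
  order 3, 3-stage ⇒ R(z)=1+z+z^2/2+z^3/6
  (e.g. R(-1.65)=-0.03744, |R|=0.03744)

Find x<0 with |R(x)|<1.
x=-1.65: |R|=0.0374
|R(-2.05)|=0.3846 |R(-1.54)|=0.0371 |R(-0.97)|=0.3483
Bisect:
  x_lo=-2.9283 |R|=1.8258  x_hi=-0.1830 |R|=0.8327
  mid=-1.55565 |R|=0.02692 →hi
  mid=-2.24197 |R|=0.60694 →hi
  mid=-2.58513 |R|=1.12303 →lo
  mid=-2.41355 |R|=0.84418 →hi
  mid=-2.49934 |R|=0.97809 →hi
  mid=-2.54223 |R|=1.04914 →lo
  mid=-2.52078 |R|=1.01327 →lo
  mid=-2.51006 |R|=0.99559 →hi
  mid=-2.51542 |R|=1.00441 →lo
  ...
  [-2.51291,-2.51274] ⇒ x*=-2.5127
So |R|<1 on (-2.5127, 0).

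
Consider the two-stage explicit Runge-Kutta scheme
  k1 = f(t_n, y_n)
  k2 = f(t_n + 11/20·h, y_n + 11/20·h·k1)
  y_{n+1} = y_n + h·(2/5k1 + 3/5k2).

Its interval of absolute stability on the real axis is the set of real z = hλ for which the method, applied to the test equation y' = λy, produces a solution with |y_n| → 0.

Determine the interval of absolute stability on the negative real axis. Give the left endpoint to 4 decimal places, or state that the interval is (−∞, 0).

With y'=λy (z=hλ):
  k1=λy_n ⇒ h·k1=z·y_n;  k2=λ(1+11/20z)y_n ⇒ h·k2=z(1+11/20z)y_n
  y_{n+1}/y_n = 1 + 2/5z + 3/5z(1+11/20z) = 1 + z + 33/100z²
  ⇒ R(z) = 1 + z + 33/100z².

Boundary: |R(x)|=1, x<0.
x=-0.56: |R|=0.5435
R=1: x+33/100x²=0 ⇒ x=−100/33=-3.0303; min R=1−1/(4·33/100)=0.2424>−1
Confirm numerically:
  x=-2.977: |R|=0.94763 <1
  x=-2.340: |R|=0.46695 <1
  x=-1.885: |R|=0.28756 <1
  x=-3.449: |R|=1.47655 >1
  x=-3.151: |R|=1.12550 >1
Stable set (-3.0303, 0).

z∈(-3.0303,0).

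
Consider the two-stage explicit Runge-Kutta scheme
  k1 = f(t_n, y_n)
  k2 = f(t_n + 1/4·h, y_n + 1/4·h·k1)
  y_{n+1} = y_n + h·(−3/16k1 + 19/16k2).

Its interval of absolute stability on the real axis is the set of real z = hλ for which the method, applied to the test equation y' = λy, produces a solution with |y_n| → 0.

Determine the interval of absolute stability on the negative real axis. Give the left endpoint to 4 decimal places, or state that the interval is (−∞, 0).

On y'=λy, z=hλ:
  k1=λy_n ⇒ h·k1=z·y_n;  k2=λ(1+1/4z)y_n ⇒ h·k2=z(1+1/4z)y_n
  y_{n+1}/y_n = 1 − 3/16z + 19/16z(1+1/4z) = 1 + z + 19/64z²
  ⇒ R(z) = 1 + z + 19/64z².

Solve |R(x)|<1 on ℝ⁻.
x=-0.73: |R|=0.4282
R=1: x+19/64x²=0 ⇒ x=−64/19=-3.3684; min R=1−1/(4·19/64)=0.1579>−1
Confirm numerically:
  x=-3.057: |R|=0.71737 <1
  x=-3.027: |R|=0.69319 <1
  x=-2.170: |R|=0.22795 <1
  x=-1.756: |R|=0.15942 <1
  x=-3.669: |R|=1.32740 >1
  x=-3.531: |R|=1.17043 >1
So |R|<1 on (-3.3684, 0).

z∈(-3.3684,0).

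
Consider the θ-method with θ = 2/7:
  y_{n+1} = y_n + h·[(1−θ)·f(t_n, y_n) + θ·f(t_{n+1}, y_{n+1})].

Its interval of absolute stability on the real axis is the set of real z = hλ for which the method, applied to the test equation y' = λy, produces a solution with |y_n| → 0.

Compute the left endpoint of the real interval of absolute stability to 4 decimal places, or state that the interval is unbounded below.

z* = -4.6667.

On y'=λy, z=hλ:
  y_{n+1} = y_n + z·[5/7·y_n + 2/7·y_{n+1}] ⇒ (1 − 2/7z)y_{n+1} = (1 + 5/7z)y_n
  ⇒ R(z) = (1 + 5/7z)/(1 − 2/7z).

Boundary: |R(x)|=1, x<0.
x=-1.62: |R|=0.1074
R=−1: 1+5/7x = −1+2/7x ⇒ -3/7x=2 ⇒ x=2/(-3/7)=-4.6667
Confirm numerically:
  x=-4.445: |R|=0.95815 <1
  x=-4.311: |R|=0.93170 <1
  x=-2.201: |R|=0.35125 <1
  x=-5.202: |R|=1.09228 >1
  x=-4.954: |R|=1.05098 >1
  x=-4.778: |R|=1.02017 >1
Stable set (-4.6667, 0).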